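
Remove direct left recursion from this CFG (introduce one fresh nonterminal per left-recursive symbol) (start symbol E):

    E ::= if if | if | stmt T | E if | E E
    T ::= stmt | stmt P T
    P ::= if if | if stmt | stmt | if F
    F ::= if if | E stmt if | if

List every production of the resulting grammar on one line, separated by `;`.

E ::= if if E' | if E' | stmt T E'; T ::= stmt | stmt P T; P ::= if if | if stmt | stmt | if F; F ::= if if | E stmt if | if; E' ::= if E' | E E' | ε

Directly left-recursive nonterminal: E.
For E: α = {if, E}, β = {if if, if, stmt T}. Rewrite as E → β E' and E' → α E' | ε.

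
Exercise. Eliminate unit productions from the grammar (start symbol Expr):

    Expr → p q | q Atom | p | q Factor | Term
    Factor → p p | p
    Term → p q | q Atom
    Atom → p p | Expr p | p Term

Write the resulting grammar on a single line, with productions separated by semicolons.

Unit pairs: Expr ⇒* {Term}.
For each unit pair (A, B), copy every non-unit production of B to A, then drop all unit productions.

Expr → p q | q Atom | p | q Factor; Factor → p p | p; Term → p q | q Atom; Atom → p p | Expr p | p Term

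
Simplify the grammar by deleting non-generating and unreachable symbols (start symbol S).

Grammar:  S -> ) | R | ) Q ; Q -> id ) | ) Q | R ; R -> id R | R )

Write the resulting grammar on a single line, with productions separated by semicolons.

S -> ) | ) Q; Q -> id ) | ) Q

Generating nonterminals: {Q, S}.
Reachable from S after that: {Q, S}.
Removed useless symbols: {R} and every production mentioning them.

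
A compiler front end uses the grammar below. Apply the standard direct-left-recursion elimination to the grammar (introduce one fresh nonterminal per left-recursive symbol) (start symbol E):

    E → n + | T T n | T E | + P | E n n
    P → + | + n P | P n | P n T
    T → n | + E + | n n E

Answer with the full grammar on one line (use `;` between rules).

E → n + E' | T T n E' | T E E' | + P E'; P → + P' | + n P P'; T → n | + E + | n n E; E' → n n E' | ε; P' → n P' | n T P' | ε

Directly left-recursive nonterminals: E, P.
For E: α = {n n}, β = {n +, T T n, T E, + P}. Rewrite as E → β E' and E' → α E' | ε.
For P: α = {n, n T}, β = {+, + n P}. Rewrite as P → β P' and P' → α P' | ε.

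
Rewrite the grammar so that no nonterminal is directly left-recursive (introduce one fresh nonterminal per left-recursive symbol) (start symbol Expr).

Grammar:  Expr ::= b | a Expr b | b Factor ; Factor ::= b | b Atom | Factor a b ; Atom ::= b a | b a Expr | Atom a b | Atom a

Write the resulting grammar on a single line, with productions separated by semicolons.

Expr ::= b | a Expr b | b Factor; Factor ::= b Factor1 | b Atom Factor1; Atom ::= b a Atom1 | b a Expr Atom1; Factor1 ::= a b Factor1 | ε; Atom1 ::= a b Atom1 | a Atom1 | ε

Left recursion appears on Factor, Atom.
For Factor: α = {a b}, β = {b, b Atom}. Rewrite as Factor → β Factor1 and Factor1 → α Factor1 | ε.
For Atom: α = {a b, a}, β = {b a, b a Expr}. Rewrite as Atom → β Atom1 and Atom1 → α Atom1 | ε.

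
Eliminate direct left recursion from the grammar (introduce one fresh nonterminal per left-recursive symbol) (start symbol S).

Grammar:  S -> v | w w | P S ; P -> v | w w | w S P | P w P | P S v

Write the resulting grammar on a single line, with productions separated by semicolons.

S -> v | w w | P S; P -> v P' | w w P' | w S P P'; P' -> w P P' | S v P' | ε

Directly left-recursive nonterminal: P.
For P: α = {w P, S v}, β = {v, w w, w S P}. Rewrite as P → β P' and P' → α P' | ε.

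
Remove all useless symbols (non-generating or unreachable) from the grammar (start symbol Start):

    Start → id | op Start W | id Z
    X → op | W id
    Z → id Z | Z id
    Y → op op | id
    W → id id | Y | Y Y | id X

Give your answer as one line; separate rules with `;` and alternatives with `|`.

Start → id | op Start W; X → op | W id; Y → op op | id; W → id id | Y | Y Y | id X

Generating nonterminals: {Start, W, X, Y}.
Reachable from Start after that: {Start, W, X, Y}.
Removed useless symbols: {Z} and every production mentioning them.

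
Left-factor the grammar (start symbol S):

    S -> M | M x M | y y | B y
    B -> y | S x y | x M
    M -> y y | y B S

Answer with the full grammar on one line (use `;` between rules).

S -> y y | B y | M S'; B -> y | S x y | x M; M -> y M'; S' -> ε | x M; M' -> y | B S

S has alternatives sharing prefix 'M': factor to S → M S' with S' → ε | x M.
M has alternatives sharing prefix 'y': factor to M → y M' with M' → y | B S.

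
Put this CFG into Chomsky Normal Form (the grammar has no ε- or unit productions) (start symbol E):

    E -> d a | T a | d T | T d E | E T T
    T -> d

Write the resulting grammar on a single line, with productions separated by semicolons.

E -> X1 X2 | T X2 | X1 T | T Y1 | E Y2; T -> d; X1 -> d; X2 -> a; Y1 -> X1 E; Y2 -> T T

Introduce a nonterminal for each terminal appearing in a rule of length ≥ 2: X1 → d, X2 → a.
Binarize each right-hand side of length ≥ 3 by chaining fresh nonterminals (Y1, Y2, …): affected rules were E → T X1 E; E → E T T.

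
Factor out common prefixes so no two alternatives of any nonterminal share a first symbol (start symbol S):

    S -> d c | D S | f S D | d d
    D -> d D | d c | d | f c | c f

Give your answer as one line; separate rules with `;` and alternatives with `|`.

S -> D S | f S D | d S'; D -> f c | c f | d D'; S' -> c | d; D' -> D | c | ε

S has alternatives sharing prefix 'd': factor to S → d S' with S' → c | d.
D has alternatives sharing prefix 'd': factor to D → d D' with D' → D | c | ε.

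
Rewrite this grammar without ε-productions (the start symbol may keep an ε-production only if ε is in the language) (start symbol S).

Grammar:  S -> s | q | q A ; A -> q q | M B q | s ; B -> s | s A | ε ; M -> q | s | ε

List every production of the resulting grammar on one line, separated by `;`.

S -> s | q | q A; A -> q q | M B q | M q | B q | q | s; B -> s | s A; M -> q | s

Nullable nonterminals: {B, M}.
ε ∉ L(G), so no ε-production is kept.
Expand every rule over subsets of its nullable positions: A → M B q gives M B q | M q | B q | q.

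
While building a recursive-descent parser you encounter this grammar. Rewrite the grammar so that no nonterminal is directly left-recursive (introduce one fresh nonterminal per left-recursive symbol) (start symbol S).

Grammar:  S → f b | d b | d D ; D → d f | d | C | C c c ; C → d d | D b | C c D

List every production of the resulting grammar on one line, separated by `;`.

S → f b | d b | d D; D → d f | d | C | C c c; C → d d C' | D b C'; C' → c D C' | ε

Left recursion appears on C.
For C: α = {c D}, β = {d d, D b}. Rewrite as C → β C' and C' → α C' | ε.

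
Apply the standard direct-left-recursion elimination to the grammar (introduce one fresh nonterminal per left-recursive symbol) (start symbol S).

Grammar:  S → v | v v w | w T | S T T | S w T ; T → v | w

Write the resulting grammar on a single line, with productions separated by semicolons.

S is directly left-recursive.
For S: α = {T T, w T}, β = {v, v v w, w T}. Rewrite as S → β S' and S' → α S' | ε.

S → v S' | v v w S' | w T S'; T → v | w; S' → T T S' | w T S' | eps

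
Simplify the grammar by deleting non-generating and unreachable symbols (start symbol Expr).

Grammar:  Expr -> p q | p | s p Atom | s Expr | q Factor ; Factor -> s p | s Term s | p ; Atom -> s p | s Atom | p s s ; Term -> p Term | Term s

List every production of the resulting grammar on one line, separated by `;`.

Expr -> p q | p | s p Atom | s Expr | q Factor; Factor -> s p | p; Atom -> s p | s Atom | p s s

Generating nonterminals: {Atom, Expr, Factor}.
Reachable from Expr after that: {Atom, Expr, Factor}.
Removed useless symbols: {Term} and every production mentioning them.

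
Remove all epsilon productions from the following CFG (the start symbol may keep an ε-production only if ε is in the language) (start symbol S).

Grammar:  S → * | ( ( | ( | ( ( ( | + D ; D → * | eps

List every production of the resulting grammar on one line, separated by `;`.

Nullable set = {D}.
ε ∉ L(G), so no ε-production is kept.
For each production, add variants omitting each subset of nullable occurrences: S → + D gives + D | +.

S → * | ( ( | ( | ( ( ( | + D | +; D → *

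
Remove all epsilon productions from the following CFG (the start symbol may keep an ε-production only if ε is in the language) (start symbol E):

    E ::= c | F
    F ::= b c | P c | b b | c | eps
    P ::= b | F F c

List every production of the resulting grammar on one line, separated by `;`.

Nullable set = {E, F}.
ε ∈ L(G) since E is nullable, so keep E → ε.
Expand every rule over subsets of its nullable positions: P → F F c gives F F c | F c | c.

E ::= c | F | eps; F ::= b c | P c | b b | c; P ::= b | F F c | F c | c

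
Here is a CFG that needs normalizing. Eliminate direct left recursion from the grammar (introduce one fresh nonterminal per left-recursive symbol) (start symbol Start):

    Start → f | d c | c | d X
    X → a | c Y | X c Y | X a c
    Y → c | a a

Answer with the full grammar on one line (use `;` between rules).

Left recursion appears on X.
For X: α = {c Y, a c}, β = {a, c Y}. Rewrite as X → β X1 and X1 → α X1 | ε.

Start → f | d c | c | d X; X → a X1 | c Y X1; Y → c | a a; X1 → c Y X1 | a c X1 | epsilon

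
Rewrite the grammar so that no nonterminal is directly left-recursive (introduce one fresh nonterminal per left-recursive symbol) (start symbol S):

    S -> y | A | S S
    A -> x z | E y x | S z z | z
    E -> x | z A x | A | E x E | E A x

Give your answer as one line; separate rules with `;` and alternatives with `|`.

S -> y S' | A S'; A -> x z | E y x | S z z | z; E -> x E' | z A x E' | A E'; S' -> S S' | ε; E' -> x E E' | A x E' | ε

S, E are directly left-recursive.
For S: α = {S}, β = {y, A}. Rewrite as S → β S' and S' → α S' | ε.
For E: α = {x E, A x}, β = {x, z A x, A}. Rewrite as E → β E' and E' → α E' | ε.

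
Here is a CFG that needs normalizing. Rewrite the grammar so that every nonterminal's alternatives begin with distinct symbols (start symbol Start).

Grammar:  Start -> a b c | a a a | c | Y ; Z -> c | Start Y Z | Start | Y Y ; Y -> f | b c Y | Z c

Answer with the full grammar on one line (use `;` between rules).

Start has alternatives sharing prefix 'a': factor to Start → a Start1 with Start1 → b c | a a.
Z has alternatives sharing prefix 'Start': factor to Z → Start Z1 with Z1 → Y Z | ε.

Start -> c | Y | a Start1; Z -> c | Y Y | Start Z1; Y -> f | b c Y | Z c; Start1 -> b c | a a; Z1 -> Y Z | eps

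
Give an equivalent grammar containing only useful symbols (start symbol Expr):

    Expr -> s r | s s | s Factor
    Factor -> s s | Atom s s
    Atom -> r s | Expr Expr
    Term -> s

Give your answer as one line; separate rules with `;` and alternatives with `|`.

Expr -> s r | s s | s Factor; Factor -> s s | Atom s s; Atom -> r s | Expr Expr

Generating nonterminals: {Atom, Expr, Factor, Term}.
Reachable from Expr after that: {Atom, Expr, Factor}.
Removed useless symbols: {Term} and every production mentioning them.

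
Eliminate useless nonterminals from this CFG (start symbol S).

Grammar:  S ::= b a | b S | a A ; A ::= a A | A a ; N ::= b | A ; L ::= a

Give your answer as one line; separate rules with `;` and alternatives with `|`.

S ::= b a | b S

Generating nonterminals: {L, N, S}.
Reachable from S after that: {S}.
Removed useless symbols: {A, L, N} and every production mentioning them.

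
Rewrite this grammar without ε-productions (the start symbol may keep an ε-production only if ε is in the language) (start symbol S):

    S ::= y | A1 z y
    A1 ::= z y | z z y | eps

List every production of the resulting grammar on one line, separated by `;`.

S ::= y | A1 z y | z y; A1 ::= z y | z z y

Nullable set = {A1}.
ε ∉ L(G), so no ε-production is kept.
For each production, add variants omitting each subset of nullable occurrences: S → A1 z y gives A1 z y | z y.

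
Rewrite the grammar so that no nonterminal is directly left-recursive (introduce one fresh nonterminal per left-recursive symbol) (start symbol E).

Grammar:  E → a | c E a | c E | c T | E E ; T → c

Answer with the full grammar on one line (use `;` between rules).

E → a E' | c E a E' | c E E' | c T E'; T → c; E' → E E' | ε

Left recursion appears on E.
For E: α = {E}, β = {a, c E a, c E, c T}. Rewrite as E → β E' and E' → α E' | ε.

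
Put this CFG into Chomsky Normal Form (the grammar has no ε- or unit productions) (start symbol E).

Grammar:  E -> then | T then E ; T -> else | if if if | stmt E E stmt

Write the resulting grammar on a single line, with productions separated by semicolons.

E -> then | T Y1; T -> else | X2 Y2 | X3 Y3; X1 -> then; X2 -> if; X3 -> stmt; Y1 -> X1 E; Y2 -> X2 X2; Y3 -> E Y4; Y4 -> E X3

Introduce a nonterminal for each terminal appearing in a rule of length ≥ 2: X1 → then, X2 → if, X3 → stmt.
Binarize each right-hand side of length ≥ 3 by chaining fresh nonterminals (Y1, Y2, …): affected rules were E → T X1 E; T → X2 X2 X2; T → X3 E E X3.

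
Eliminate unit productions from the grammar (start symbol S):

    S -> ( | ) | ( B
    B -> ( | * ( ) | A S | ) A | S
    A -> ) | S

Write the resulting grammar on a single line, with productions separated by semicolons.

Unit pairs: A ⇒* {S}; B ⇒* {S}.
For each unit pair (A, B), copy every non-unit production of B to A, then drop all unit productions.

S -> ( | ) | ( B; B -> ( | * ( ) | A S | ) A | ) | ( B; A -> ( | ) | ( B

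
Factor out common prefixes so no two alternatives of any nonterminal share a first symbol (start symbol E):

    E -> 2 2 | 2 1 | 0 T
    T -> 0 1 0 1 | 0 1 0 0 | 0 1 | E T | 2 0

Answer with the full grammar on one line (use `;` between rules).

E has alternatives sharing prefix '2': factor to E → 2 E' with E' → 2 | 1.
T has alternatives sharing prefix '0 1': factor to T → 0 1 T' with T' → 0 1 | 0 0 | ε.
T' has alternatives sharing prefix '0': factor to T' → 0 T'' with T'' → 1 | 0.

E -> 0 T | 2 E'; T -> E T | 2 0 | 0 1 T'; E' -> 2 | 1; T' -> eps | 0 T''; T'' -> 1 | 0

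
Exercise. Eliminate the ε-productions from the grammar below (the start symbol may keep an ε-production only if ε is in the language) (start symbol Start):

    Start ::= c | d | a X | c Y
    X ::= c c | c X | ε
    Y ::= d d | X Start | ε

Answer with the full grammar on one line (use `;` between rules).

The nullable symbols are {X, Y}.
ε ∉ L(G), so no ε-production is kept.
Add the nullable-subset variants: Start → a X gives a X | a. X → c X gives c X | c. Y → X Start gives X Start | Start.

Start ::= c | d | a X | a | c Y; X ::= c c | c X | c; Y ::= d d | X Start | Start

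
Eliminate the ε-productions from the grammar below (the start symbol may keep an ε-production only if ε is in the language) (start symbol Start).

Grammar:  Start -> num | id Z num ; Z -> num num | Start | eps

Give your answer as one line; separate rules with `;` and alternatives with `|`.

The nullable symbols are {Z}.
ε ∉ L(G), so no ε-production is kept.
Add the nullable-subset variants: Start → id Z num gives id Z num | id num.

Start -> num | id Z num | id num; Z -> num num | Start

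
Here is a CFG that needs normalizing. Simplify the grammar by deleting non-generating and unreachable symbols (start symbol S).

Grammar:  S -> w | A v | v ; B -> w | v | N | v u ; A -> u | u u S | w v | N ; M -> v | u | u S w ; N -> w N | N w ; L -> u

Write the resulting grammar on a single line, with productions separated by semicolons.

S -> w | A v | v; A -> u | u u S | w v

Generating nonterminals: {A, B, L, M, S}.
Reachable from S after that: {A, S}.
Removed useless symbols: {B, L, M, N} and every production mentioning them.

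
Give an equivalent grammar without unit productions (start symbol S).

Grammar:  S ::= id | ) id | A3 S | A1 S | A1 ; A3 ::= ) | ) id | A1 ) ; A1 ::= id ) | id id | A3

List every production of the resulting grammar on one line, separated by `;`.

Unit pairs: A1 ⇒* {A3}; S ⇒* {A1, A3}.
For every A with A ⇒* B via unit rules, add B's non-unit alternatives to A; then delete every rule of the form X → Y.

S ::= id ) | id id | id | ) id | A3 S | A1 S | ) | A1 ); A3 ::= ) | ) id | A1 ); A1 ::= id ) | id id | ) | ) id | A1 )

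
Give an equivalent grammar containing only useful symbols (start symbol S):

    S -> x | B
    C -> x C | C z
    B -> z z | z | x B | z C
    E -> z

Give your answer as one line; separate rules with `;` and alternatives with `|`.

Generating nonterminals: {B, E, S}.
Reachable from S after that: {B, S}.
Removed useless symbols: {C, E} and every production mentioning them.

S -> x | B; B -> z z | z | x B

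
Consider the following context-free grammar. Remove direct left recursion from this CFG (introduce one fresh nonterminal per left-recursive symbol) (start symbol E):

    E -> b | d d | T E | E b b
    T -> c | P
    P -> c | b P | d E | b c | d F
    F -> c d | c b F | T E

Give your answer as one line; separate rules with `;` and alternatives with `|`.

Directly left-recursive nonterminal: E.
For E: α = {b b}, β = {b, d d, T E}. Rewrite as E → β E' and E' → α E' | ε.

E -> b E' | d d E' | T E E'; T -> c | P; P -> c | b P | d E | b c | d F; F -> c d | c b F | T E; E' -> b b E' | eps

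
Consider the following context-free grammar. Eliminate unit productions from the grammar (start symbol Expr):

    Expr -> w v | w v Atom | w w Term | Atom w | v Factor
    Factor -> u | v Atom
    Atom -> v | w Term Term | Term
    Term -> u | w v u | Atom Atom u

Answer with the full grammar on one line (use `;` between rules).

Unit pairs: Atom ⇒* {Term}.
For every A with A ⇒* B via unit rules, add B's non-unit alternatives to A; then delete every rule of the form X → Y.

Expr -> w v | w v Atom | w w Term | Atom w | v Factor; Factor -> u | v Atom; Atom -> u | w v u | Atom Atom u | v | w Term Term; Term -> u | w v u | Atom Atom u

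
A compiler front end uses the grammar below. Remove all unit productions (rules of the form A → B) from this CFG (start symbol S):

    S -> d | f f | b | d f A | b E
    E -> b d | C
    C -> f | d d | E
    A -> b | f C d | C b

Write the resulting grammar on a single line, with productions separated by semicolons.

Unit pairs: C ⇒* {E}; E ⇒* {C}.
Replace each nonterminal's rules with the union of the non-unit rules of every nonterminal it unit-derives.

S -> d | f f | b | d f A | b E; E -> b d | f | d d; C -> b d | f | d d; A -> b | f C d | C b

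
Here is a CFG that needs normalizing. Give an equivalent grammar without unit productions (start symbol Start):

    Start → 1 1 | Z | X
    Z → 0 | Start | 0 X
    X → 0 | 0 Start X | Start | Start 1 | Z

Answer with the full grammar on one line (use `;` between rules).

Start → 0 | 0 X | 1 1 | 0 Start X | Start 1; Z → 0 | 0 X | 1 1 | 0 Start X | Start 1; X → 0 | 0 X | 1 1 | 0 Start X | Start 1

Unit pairs: Start ⇒* {X, Z}; X ⇒* {Start, Z}; Z ⇒* {Start, X}.
For each unit pair (A, B), copy every non-unit production of B to A, then drop all unit productions.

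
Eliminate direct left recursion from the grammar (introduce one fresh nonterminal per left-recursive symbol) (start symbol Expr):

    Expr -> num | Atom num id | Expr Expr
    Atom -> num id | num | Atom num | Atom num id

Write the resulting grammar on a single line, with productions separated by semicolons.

Expr -> num Expr1 | Atom num id Expr1; Atom -> num id Atom1 | num Atom1; Expr1 -> Expr Expr1 | ε; Atom1 -> num Atom1 | num id Atom1 | ε

Directly left-recursive nonterminals: Expr, Atom.
For Expr: α = {Expr}, β = {num, Atom num id}. Rewrite as Expr → β Expr1 and Expr1 → α Expr1 | ε.
For Atom: α = {num, num id}, β = {num id, num}. Rewrite as Atom → β Atom1 and Atom1 → α Atom1 | ε.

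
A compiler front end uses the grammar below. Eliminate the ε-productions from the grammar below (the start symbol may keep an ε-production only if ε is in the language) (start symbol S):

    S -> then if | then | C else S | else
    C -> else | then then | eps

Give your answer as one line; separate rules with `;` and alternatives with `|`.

S -> then if | then | C else S | else S | else; C -> else | then then

The nullable symbols are {C}.
ε ∉ L(G), so no ε-production is kept.
For each production, add variants omitting each subset of nullable occurrences: S → C else S gives C else S | else S.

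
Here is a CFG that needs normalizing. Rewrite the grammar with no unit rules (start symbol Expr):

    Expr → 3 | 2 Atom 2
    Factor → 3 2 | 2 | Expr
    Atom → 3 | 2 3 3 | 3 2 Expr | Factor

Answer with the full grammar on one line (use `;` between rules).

Expr → 3 | 2 Atom 2; Factor → 3 2 | 2 | 3 | 2 Atom 2; Atom → 3 | 2 3 3 | 3 2 Expr | 3 2 | 2 | 2 Atom 2

Unit pairs: Atom ⇒* {Expr, Factor}; Factor ⇒* {Expr}.
Replace each nonterminal's rules with the union of the non-unit rules of every nonterminal it unit-derives.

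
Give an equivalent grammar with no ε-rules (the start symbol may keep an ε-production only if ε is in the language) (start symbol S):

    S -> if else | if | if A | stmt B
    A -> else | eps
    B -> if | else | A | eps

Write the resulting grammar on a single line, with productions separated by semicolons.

Nullable set = {A, B}.
ε ∉ L(G), so no ε-production is kept.
Add the nullable-subset variants: S → stmt B gives stmt B | stmt.

S -> if else | if | if A | stmt B | stmt; A -> else; B -> if | else | A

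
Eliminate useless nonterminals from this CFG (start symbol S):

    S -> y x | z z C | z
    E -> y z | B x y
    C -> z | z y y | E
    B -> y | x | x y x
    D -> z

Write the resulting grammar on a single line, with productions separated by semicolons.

S -> y x | z z C | z; E -> y z | B x y; C -> z | z y y | E; B -> y | x | x y x

Generating nonterminals: {B, C, D, E, S}.
Reachable from S after that: {B, C, E, S}.
Removed useless symbols: {D} and every production mentioning them.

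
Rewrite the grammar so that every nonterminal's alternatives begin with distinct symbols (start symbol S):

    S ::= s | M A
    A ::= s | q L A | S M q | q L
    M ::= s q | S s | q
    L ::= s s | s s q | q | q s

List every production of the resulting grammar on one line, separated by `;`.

S ::= s | M A; A ::= s | S M q | q L A'; M ::= s q | S s | q; L ::= s s L' | q L''; A' ::= A | ε; L' ::= ε | q; L'' ::= ε | s

A has alternatives sharing prefix 'q L': factor to A → q L A' with A' → A | ε.
L has alternatives sharing prefix 's s': factor to L → s s L' with L' → ε | q.
L has alternatives sharing prefix 'q': factor to L → q L'' with L'' → ε | s.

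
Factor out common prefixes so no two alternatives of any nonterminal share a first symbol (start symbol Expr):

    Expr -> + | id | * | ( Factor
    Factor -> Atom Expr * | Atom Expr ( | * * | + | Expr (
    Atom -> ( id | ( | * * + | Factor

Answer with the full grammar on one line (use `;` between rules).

Factor has alternatives sharing prefix 'Atom Expr': factor to Factor → Atom Expr Factor1 with Factor1 → * | (.
Atom has alternatives sharing prefix '(': factor to Atom → ( Atom1 with Atom1 → id | ε.

Expr -> + | id | * | ( Factor; Factor -> * * | + | Expr ( | Atom Expr Factor1; Atom -> * * + | Factor | ( Atom1; Factor1 -> * | (; Atom1 -> id | ε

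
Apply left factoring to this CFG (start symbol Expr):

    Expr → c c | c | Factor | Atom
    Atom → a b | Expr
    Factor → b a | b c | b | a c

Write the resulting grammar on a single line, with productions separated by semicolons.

Expr has alternatives sharing prefix 'c': factor to Expr → c Expr1 with Expr1 → c | ε.
Factor has alternatives sharing prefix 'b': factor to Factor → b Factor1 with Factor1 → a | c | ε.

Expr → Factor | Atom | c Expr1; Atom → a b | Expr; Factor → a c | b Factor1; Expr1 → c | ε; Factor1 → a | c | ε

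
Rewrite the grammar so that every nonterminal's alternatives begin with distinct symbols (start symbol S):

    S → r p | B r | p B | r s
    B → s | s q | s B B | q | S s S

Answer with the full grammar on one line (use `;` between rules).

S has alternatives sharing prefix 'r': factor to S → r S' with S' → p | s.
B has alternatives sharing prefix 's': factor to B → s B' with B' → ε | q | B B.

S → B r | p B | r S'; B → q | S s S | s B'; S' → p | s; B' → eps | q | B B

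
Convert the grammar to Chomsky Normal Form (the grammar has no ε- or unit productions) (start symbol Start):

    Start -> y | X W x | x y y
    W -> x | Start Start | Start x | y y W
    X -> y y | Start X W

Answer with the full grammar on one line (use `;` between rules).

Start -> y | X Y1 | X1 Y2; W -> x | Start Start | Start X1 | X2 Y3; X -> X2 X2 | Start Y4; X1 -> x; X2 -> y; Y1 -> W X1; Y2 -> X2 X2; Y3 -> X2 W; Y4 -> X W

Introduce a nonterminal for each terminal appearing in a rule of length ≥ 2: X1 → x, X2 → y.
Binarize each right-hand side of length ≥ 3 by chaining fresh nonterminals (Y1, Y2, …): affected rules were Start → X W X1; Start → X1 X2 X2; W → X2 X2 W; X → Start X W.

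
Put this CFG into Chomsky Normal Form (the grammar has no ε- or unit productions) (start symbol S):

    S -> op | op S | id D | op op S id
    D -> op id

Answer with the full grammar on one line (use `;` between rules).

Introduce a nonterminal for each terminal appearing in a rule of length ≥ 2: X1 → op, X2 → id.
Binarize each right-hand side of length ≥ 3 by chaining fresh nonterminals (Y1, Y2, …): affected rules were S → X1 X1 S X2.

S -> op | X1 S | X2 D | X1 Y1; D -> X1 X2; X1 -> op; X2 -> id; Y1 -> X1 Y2; Y2 -> S X2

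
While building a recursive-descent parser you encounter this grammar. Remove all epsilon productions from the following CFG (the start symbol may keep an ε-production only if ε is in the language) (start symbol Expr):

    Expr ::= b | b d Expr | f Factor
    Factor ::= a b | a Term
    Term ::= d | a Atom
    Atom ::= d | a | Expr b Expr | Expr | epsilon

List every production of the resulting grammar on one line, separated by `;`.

Expr ::= b | b d Expr | f Factor; Factor ::= a b | a Term; Term ::= d | a Atom | a; Atom ::= d | a | Expr b Expr | Expr

Nullable nonterminals: {Atom}.
ε ∉ L(G), so no ε-production is kept.
For each production, add variants omitting each subset of nullable occurrences: Term → a Atom gives a Atom | a.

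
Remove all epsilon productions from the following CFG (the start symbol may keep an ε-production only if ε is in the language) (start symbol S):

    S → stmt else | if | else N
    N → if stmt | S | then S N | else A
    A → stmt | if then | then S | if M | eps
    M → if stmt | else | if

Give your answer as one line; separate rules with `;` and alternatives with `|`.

S → stmt else | if | else N; N → if stmt | S | then S N | else A | else; A → stmt | if then | then S | if M; M → if stmt | else | if

Nullable nonterminals: {A}.
ε ∉ L(G), so no ε-production is kept.
For each production, add variants omitting each subset of nullable occurrences: N → else A gives else A | else.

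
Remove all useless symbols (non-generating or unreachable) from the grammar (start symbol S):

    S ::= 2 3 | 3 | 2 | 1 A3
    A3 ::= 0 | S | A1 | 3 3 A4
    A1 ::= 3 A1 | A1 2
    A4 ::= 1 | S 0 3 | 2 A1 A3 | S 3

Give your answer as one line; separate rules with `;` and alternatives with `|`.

S ::= 2 3 | 3 | 2 | 1 A3; A3 ::= 0 | S | 3 3 A4; A4 ::= 1 | S 0 3 | S 3

Generating nonterminals: {A3, A4, S}.
Reachable from S after that: {A3, A4, S}.
Removed useless symbols: {A1} and every production mentioning them.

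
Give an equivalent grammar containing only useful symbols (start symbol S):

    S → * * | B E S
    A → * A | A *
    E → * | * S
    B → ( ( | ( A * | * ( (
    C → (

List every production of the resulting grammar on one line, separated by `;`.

S → * * | B E S; E → * | * S; B → ( ( | * ( (

Generating nonterminals: {B, C, E, S}.
Reachable from S after that: {B, E, S}.
Removed useless symbols: {A, C} and every production mentioning them.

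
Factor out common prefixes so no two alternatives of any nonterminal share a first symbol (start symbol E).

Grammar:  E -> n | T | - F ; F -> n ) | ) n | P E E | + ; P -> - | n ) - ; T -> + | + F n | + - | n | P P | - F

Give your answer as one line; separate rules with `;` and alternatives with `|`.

T has alternatives sharing prefix '+': factor to T → + T' with T' → ε | F n | -.

E -> n | T | - F; F -> n ) | ) n | P E E | +; P -> - | n ) -; T -> n | P P | - F | + T'; T' -> eps | F n | -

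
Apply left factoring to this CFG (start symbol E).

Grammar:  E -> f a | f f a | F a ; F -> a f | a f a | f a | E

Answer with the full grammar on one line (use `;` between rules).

E has alternatives sharing prefix 'f': factor to E → f E' with E' → a | f a.
F has alternatives sharing prefix 'a f': factor to F → a f F' with F' → ε | a.

E -> F a | f E'; F -> f a | E | a f F'; E' -> a | f a; F' -> ε | a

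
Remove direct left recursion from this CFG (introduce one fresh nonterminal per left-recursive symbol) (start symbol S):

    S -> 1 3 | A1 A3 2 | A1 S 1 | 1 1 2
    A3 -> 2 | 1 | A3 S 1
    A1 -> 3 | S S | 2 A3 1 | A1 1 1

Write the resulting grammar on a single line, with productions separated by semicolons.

S -> 1 3 | A1 A3 2 | A1 S 1 | 1 1 2; A3 -> 2 A3' | 1 A3'; A1 -> 3 A1' | S S A1' | 2 A3 1 A1'; A3' -> S 1 A3' | ε; A1' -> 1 1 A1' | ε

Left recursion appears on A3, A1.
For A3: α = {S 1}, β = {2, 1}. Rewrite as A3 → β A3' and A3' → α A3' | ε.
For A1: α = {1 1}, β = {3, S S, 2 A3 1}. Rewrite as A1 → β A1' and A1' → α A1' | ε.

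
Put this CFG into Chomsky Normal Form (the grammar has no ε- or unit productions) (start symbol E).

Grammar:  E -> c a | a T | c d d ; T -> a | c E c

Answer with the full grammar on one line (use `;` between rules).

Introduce a nonterminal for each terminal appearing in a rule of length ≥ 2: X1 → c, X2 → a, X3 → d.
Binarize each right-hand side of length ≥ 3 by chaining fresh nonterminals (Y1, Y2, …): affected rules were E → X1 X3 X3; T → X1 E X1.

E -> X1 X2 | X2 T | X1 Y1; T -> a | X1 Y2; X1 -> c; X2 -> a; X3 -> d; Y1 -> X3 X3; Y2 -> E X1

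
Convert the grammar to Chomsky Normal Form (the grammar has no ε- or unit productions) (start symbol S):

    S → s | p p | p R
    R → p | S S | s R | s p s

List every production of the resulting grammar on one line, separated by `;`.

Introduce a nonterminal for each terminal appearing in a rule of length ≥ 2: X1 → p, X2 → s.
Binarize each right-hand side of length ≥ 3 by chaining fresh nonterminals (Y1, Y2, …): affected rules were R → X2 X1 X2.

S → s | X1 X1 | X1 R; R → p | S S | X2 R | X2 Y1; X1 → p; X2 → s; Y1 → X1 X2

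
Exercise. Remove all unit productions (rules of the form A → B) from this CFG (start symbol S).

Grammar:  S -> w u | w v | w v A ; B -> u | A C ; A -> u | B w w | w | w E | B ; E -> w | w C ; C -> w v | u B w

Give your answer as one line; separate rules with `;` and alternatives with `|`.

S -> w u | w v | w v A; B -> u | A C; A -> u | A C | B w w | w | w E; E -> w | w C; C -> w v | u B w

Unit pairs: A ⇒* {B}.
For each unit pair (A, B), copy every non-unit production of B to A, then drop all unit productions.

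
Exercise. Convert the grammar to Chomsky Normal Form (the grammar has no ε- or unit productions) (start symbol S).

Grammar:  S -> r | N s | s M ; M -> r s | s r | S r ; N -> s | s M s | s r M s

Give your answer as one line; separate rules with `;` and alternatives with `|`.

Introduce a nonterminal for each terminal appearing in a rule of length ≥ 2: X1 → s, X2 → r.
Binarize each right-hand side of length ≥ 3 by chaining fresh nonterminals (Y1, Y2, …): affected rules were N → X1 M X1; N → X1 X2 M X1.

S -> r | N X1 | X1 M; M -> X2 X1 | X1 X2 | S X2; N -> s | X1 Y1 | X1 Y2; X1 -> s; X2 -> r; Y1 -> M X1; Y2 -> X2 Y3; Y3 -> M X1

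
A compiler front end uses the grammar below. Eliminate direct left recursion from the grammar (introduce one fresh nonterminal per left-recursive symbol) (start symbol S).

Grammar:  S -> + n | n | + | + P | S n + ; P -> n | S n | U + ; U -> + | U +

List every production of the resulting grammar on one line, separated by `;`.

S, U are directly left-recursive.
For S: α = {n +}, β = {+ n, n, +, + P}. Rewrite as S → β S' and S' → α S' | ε.
For U: α = {+}, β = {+}. Rewrite as U → β U' and U' → α U' | ε.

S -> + n S' | n S' | + S' | + P S'; P -> n | S n | U +; U -> + U'; S' -> n + S' | ε; U' -> + U' | ε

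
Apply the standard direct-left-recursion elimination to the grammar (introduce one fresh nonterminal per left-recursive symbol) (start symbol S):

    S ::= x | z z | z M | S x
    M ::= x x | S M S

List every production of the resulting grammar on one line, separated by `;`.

Left recursion appears on S.
For S: α = {x}, β = {x, z z, z M}. Rewrite as S → β S' and S' → α S' | ε.

S ::= x S' | z z S' | z M S'; M ::= x x | S M S; S' ::= x S' | ε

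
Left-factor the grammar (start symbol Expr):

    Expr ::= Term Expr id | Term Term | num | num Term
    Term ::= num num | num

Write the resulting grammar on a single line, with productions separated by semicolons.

Expr ::= Term Expr1 | num Expr2; Term ::= num Term1; Expr1 ::= Expr id | Term; Expr2 ::= ε | Term; Term1 ::= num | ε

Expr has alternatives sharing prefix 'Term': factor to Expr → Term Expr1 with Expr1 → Expr id | Term.
Expr has alternatives sharing prefix 'num': factor to Expr → num Expr2 with Expr2 → ε | Term.
Term has alternatives sharing prefix 'num': factor to Term → num Term1 with Term1 → num | ε.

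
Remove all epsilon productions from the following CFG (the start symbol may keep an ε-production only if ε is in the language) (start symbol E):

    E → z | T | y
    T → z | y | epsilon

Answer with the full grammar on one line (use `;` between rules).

The nullable symbols are {E, T}.
ε ∈ L(G) since E is nullable, so keep E → ε.

E → z | T | y | ε; T → z | y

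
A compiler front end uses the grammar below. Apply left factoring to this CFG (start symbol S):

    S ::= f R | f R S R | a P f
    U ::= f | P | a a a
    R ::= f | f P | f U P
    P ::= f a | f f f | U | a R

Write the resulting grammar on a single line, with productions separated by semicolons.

S has alternatives sharing prefix 'f R': factor to S → f R S' with S' → ε | S R.
R has alternatives sharing prefix 'f': factor to R → f R' with R' → ε | P | U P.
P has alternatives sharing prefix 'f': factor to P → f P' with P' → a | f f.

S ::= a P f | f R S'; U ::= f | P | a a a; R ::= f R'; P ::= U | a R | f P'; S' ::= ε | S R; R' ::= ε | P | U P; P' ::= a | f f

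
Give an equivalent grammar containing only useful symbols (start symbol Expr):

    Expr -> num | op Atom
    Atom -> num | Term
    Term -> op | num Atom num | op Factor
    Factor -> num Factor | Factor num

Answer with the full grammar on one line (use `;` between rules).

Expr -> num | op Atom; Atom -> num | Term; Term -> op | num Atom num

Generating nonterminals: {Atom, Expr, Term}.
Reachable from Expr after that: {Atom, Expr, Term}.
Removed useless symbols: {Factor} and every production mentioning them.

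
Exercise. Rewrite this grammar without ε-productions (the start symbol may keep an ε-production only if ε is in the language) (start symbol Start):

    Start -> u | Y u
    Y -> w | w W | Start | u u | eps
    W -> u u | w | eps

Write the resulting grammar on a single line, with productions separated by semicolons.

Start -> u | Y u; Y -> w | w W | Start | u u; W -> u u | w

The nullable symbols are {W, Y}.
ε ∉ L(G), so no ε-production is kept.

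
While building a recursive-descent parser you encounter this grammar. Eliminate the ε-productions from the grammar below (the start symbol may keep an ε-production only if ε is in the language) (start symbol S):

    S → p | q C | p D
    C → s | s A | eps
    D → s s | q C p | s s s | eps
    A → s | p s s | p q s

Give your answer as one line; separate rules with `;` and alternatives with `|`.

The nullable symbols are {C, D}.
ε ∉ L(G), so no ε-production is kept.
For each production, add variants omitting each subset of nullable occurrences: S → q C gives q C | q. D → q C p gives q C p | q p.

S → p | q C | q | p D; C → s | s A; D → s s | q C p | q p | s s s; A → s | p s s | p q s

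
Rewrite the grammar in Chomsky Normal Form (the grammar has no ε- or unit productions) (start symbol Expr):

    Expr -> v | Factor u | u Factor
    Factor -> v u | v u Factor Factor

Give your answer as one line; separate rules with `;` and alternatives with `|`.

Expr -> v | Factor X1 | X1 Factor; Factor -> X2 X1 | X2 Y1; X1 -> u; X2 -> v; Y1 -> X1 Y2; Y2 -> Factor Factor

Introduce a nonterminal for each terminal appearing in a rule of length ≥ 2: X1 → u, X2 → v.
Binarize each right-hand side of length ≥ 3 by chaining fresh nonterminals (Y1, Y2, …): affected rules were Factor → X2 X1 Factor Factor.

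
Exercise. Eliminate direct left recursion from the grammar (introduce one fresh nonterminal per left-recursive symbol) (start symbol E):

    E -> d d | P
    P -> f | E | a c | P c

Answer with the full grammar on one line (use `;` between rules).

P is directly left-recursive.
For P: α = {c}, β = {f, E, a c}. Rewrite as P → β P' and P' → α P' | ε.

E -> d d | P; P -> f P' | E P' | a c P'; P' -> c P' | ε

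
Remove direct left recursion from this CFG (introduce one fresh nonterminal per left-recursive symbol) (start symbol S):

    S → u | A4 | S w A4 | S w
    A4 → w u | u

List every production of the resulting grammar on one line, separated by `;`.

Left recursion appears on S.
For S: α = {w A4, w}, β = {u, A4}. Rewrite as S → β S' and S' → α S' | ε.

S → u S' | A4 S'; A4 → w u | u; S' → w A4 S' | w S' | epsilon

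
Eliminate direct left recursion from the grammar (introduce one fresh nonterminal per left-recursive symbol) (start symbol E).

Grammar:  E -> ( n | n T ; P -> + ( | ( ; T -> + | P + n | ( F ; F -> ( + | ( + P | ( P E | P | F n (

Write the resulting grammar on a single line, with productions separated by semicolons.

E -> ( n | n T; P -> + ( | (; T -> + | P + n | ( F; F -> ( + F' | ( + P F' | ( P E F' | P F'; F' -> n ( F' | ε

Left recursion appears on F.
For F: α = {n (}, β = {( +, ( + P, ( P E, P}. Rewrite as F → β F' and F' → α F' | ε.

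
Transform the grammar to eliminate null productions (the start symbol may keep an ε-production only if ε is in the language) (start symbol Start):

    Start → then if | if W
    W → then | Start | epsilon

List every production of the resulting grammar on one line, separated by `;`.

The nullable symbols are {W}.
ε ∉ L(G), so no ε-production is kept.
For each production, add variants omitting each subset of nullable occurrences: Start → if W gives if W | if.

Start → then if | if W | if; W → then | Start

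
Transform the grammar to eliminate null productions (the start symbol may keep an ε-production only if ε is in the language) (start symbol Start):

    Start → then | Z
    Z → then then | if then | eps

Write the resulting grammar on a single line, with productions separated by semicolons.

Start → then | Z | eps; Z → then then | if then

Nullable nonterminals: {Start, Z}.
ε ∈ L(G) since Start is nullable, so keep Start → ε.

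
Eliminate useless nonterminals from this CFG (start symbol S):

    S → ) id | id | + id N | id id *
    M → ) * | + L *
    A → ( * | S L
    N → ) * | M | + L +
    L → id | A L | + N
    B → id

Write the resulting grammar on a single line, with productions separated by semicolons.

Generating nonterminals: {A, B, L, M, N, S}.
Reachable from S after that: {A, L, M, N, S}.
Removed useless symbols: {B} and every production mentioning them.

S → ) id | id | + id N | id id *; M → ) * | + L *; A → ( * | S L; N → ) * | M | + L +; L → id | A L | + N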